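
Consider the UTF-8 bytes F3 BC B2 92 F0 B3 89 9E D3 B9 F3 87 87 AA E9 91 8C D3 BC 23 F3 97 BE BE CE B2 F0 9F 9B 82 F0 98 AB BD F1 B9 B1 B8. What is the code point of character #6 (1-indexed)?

Offset 0: leading byte 0xF3 = 11110011 → 4-byte char #1 = F3 BC B2 92.
Offset 4: leading byte 0xF0 = 11110000 → 4-byte char #2 = F0 B3 89 9E.
Offset 8: leading byte 0xD3 = 11010011 → 2-byte char #3 = D3 B9.
Offset 10: leading byte 0xF3 = 11110011 → 4-byte char #4 = F3 87 87 AA.
Offset 14: leading byte 0xE9 = 11101001 → 3-byte char #5 = E9 91 8C.
Offset 17: leading byte 0xD3 = 11010011 → 2-byte char #6 = D3 BC.
Leading byte 0xD3 = 11010011 matches 110xxxxx → 2-byte sequence.
Byte 1: 0xD3 = 11010011, payload 10011 (5 bits).
Byte 2: 0xBC = 10111100 (10xxxxxx ✓), payload 111100.
Concatenate: 10011111100 = 0x4FC (11 bits → U+04FC).

U+04FC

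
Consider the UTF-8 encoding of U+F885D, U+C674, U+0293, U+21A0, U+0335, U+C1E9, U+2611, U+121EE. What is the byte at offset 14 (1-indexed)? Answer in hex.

0xB5

1-indexed offset 14 is 0-indexed offset 13.
U+F885D → 4-byte form F3 B8 A1 9D at offsets 0–3.
U+C674 → 3-byte form EC 99 B4 at offsets 4–6.
U+0293 → 2-byte form CA 93 at offsets 7–8.
U+21A0 → 3-byte form E2 86 A0 at offsets 9–11.
U+0335 → 2-byte form CC B5 at offsets 12–13.
Offset 13 falls in char 5's range; it's byte 2 of CC B5 = 0xB5.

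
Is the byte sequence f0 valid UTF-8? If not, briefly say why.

invalid (sequence truncated)

Leading byte 0xF0 = 11110000 → 4-byte form, but only 1 byte is present.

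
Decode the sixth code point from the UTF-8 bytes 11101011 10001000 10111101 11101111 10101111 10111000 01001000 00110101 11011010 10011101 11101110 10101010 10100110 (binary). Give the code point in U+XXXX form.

Offset 0: leading byte 0xEB = 11101011 → 3-byte char #1 = EB 88 BD.
Offset 3: leading byte 0xEF = 11101111 → 3-byte char #2 = EF AF B8.
Offset 6: leading byte 0x48 = 01001000 → 1-byte char #3 = 48.
Offset 7: leading byte 0x35 = 00110101 → 1-byte char #4 = 35.
Offset 8: leading byte 0xDA = 11011010 → 2-byte char #5 = DA 9D.
Offset 10: leading byte 0xEE = 11101110 → 3-byte char #6 = EE AA A6.
Leading byte 0xEE = 11101110 matches 1110xxxx → 3-byte sequence.
Byte 1: 0xEE = 11101110, payload 1110 (4 bits).
Byte 2: 0xAA = 10101010 (10xxxxxx ✓), payload 101010.
Byte 3: 0xA6 = 10100110 (10xxxxxx ✓), payload 100110.
Concatenate: 1110101010100110 = 0xEAA6 (16 bits → U+EAA6).

U+EAA6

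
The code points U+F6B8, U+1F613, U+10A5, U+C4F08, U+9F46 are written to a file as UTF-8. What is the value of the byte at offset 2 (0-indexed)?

0xB8

U+F6B8 → 3-byte form EF 9A B8 at offsets 0–2.
Offset 2 falls in char 1's range; it's byte 3 of EF 9A B8 = 0xB8.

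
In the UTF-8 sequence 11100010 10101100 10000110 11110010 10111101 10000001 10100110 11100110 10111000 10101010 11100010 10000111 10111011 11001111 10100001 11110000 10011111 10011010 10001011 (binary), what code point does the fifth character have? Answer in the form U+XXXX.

Offset 0: leading byte 0xE2 = 11100010 → 3-byte char #1 = E2 AC 86.
Offset 3: leading byte 0xF2 = 11110010 → 4-byte char #2 = F2 BD 81 A6.
Offset 7: leading byte 0xE6 = 11100110 → 3-byte char #3 = E6 B8 AA.
Offset 10: leading byte 0xE2 = 11100010 → 3-byte char #4 = E2 87 BB.
Offset 13: leading byte 0xCF = 11001111 → 2-byte char #5 = CF A1.
Leading byte 0xCF = 11001111 matches 110xxxxx → 2-byte sequence.
Byte 1: 0xCF = 11001111, payload 01111 (5 bits).
Byte 2: 0xA1 = 10100001 (10xxxxxx ✓), payload 100001.
Concatenate: 01111100001 = 0x3E1 (11 bits → U+03E1).

U+03E1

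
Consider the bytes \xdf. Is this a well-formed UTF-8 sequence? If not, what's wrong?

Leading byte 0xDF = 11011111 → 2-byte form, but only 1 byte is present.

invalid (sequence truncated)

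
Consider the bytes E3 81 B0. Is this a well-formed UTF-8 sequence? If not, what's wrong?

valid

Leading byte 0xE3 = 11100011 → 3-byte form.
Continuation bytes 0x81=10000001, 0xB0=10110000 all match 10xxxxxx.
Decoded value 0x3070 is ≥ 0x800 (shortest form) and not a surrogate.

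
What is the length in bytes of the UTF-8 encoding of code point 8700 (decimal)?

U+21FC = 0x21FC. UTF-8 uses 1 byte below 0x80, 2 below 0x800, 3 below 0x10000, 4 up to 0x10FFFF. 0x21FC is in U+0800–U+FFFF → 3 bytes.

3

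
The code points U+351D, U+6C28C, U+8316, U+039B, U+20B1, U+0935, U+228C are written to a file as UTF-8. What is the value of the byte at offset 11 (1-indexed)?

0xCE

1-indexed offset 11 is 0-indexed offset 10.
U+351D → 3-byte form E3 94 9D at offsets 0–2.
U+6C28C → 4-byte form F1 AC 8A 8C at offsets 3–6.
U+8316 → 3-byte form E8 8C 96 at offsets 7–9.
U+039B → 2-byte form CE 9B at offsets 10–11.
Offset 10 falls in char 4's range; it's byte 1 of CE 9B = 0xCE.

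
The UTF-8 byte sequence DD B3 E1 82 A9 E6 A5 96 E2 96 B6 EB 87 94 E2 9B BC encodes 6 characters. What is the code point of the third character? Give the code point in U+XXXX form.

U+6956

Offset 0: leading byte 0xDD = 11011101 → 2-byte char #1 = DD B3.
Offset 2: leading byte 0xE1 = 11100001 → 3-byte char #2 = E1 82 A9.
Offset 5: leading byte 0xE6 = 11100110 → 3-byte char #3 = E6 A5 96.
Leading byte 0xE6 = 11100110 matches 1110xxxx → 3-byte sequence.
Byte 1: 0xE6 = 11100110, payload 0110 (4 bits).
Byte 2: 0xA5 = 10100101 (10xxxxxx ✓), payload 100101.
Byte 3: 0x96 = 10010110 (10xxxxxx ✓), payload 010110.
Concatenate: 0110100101010110 = 0x6956 (16 bits → U+6956).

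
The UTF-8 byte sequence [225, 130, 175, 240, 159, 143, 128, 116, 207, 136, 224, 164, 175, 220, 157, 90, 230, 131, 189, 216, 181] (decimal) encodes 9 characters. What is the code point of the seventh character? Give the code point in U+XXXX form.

Offset 0: leading byte 0xE1 = 11100001 → 3-byte char #1 = E1 82 AF.
Offset 3: leading byte 0xF0 = 11110000 → 4-byte char #2 = F0 9F 8F 80.
Offset 7: leading byte 0x74 = 01110100 → 1-byte char #3 = 74.
Offset 8: leading byte 0xCF = 11001111 → 2-byte char #4 = CF 88.
Offset 10: leading byte 0xE0 = 11100000 → 3-byte char #5 = E0 A4 AF.
Offset 13: leading byte 0xDC = 11011100 → 2-byte char #6 = DC 9D.
Offset 15: leading byte 0x5A = 01011010 → 1-byte char #7 = 5A.
Leading byte 0x5A = 01011010 matches 0xxxxxxx → 1-byte sequence.
Byte 1: 0x5A = 01011010, payload 1011010 (7 bits).
Concatenate: 1011010 = 0x5A (7 bits → U+005A).

U+005A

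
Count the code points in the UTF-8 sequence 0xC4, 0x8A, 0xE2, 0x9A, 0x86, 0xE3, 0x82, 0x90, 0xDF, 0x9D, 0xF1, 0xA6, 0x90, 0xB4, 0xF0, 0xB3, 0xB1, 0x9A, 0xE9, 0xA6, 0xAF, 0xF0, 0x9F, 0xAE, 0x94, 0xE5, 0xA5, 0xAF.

9

Byte at offset 0: 0xC4 = 11000100 → 2-byte char (#1). Advance 2.
Byte at offset 2: 0xE2 = 11100010 → 3-byte char (#2). Advance 3.
Byte at offset 5: 0xE3 = 11100011 → 3-byte char (#3). Advance 3.
Byte at offset 8: 0xDF = 11011111 → 2-byte char (#4). Advance 2.
Byte at offset 10: 0xF1 = 11110001 → 4-byte char (#5). Advance 4.
Byte at offset 14: 0xF0 = 11110000 → 4-byte char (#6). Advance 4.
Byte at offset 18: 0xE9 = 11101001 → 3-byte char (#7). Advance 3.
Byte at offset 21: 0xF0 = 11110000 → 4-byte char (#8). Advance 4.
Byte at offset 25: 0xE5 = 11100101 → 3-byte char (#9). Advance 3.
Reached end at offset 28 after 9 code points.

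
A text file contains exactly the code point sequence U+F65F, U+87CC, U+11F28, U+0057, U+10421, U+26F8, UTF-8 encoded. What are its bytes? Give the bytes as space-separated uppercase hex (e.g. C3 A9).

EF 99 9F E8 9F 8C F0 91 BC A8 57 F0 90 90 A1 E2 9B B8

U+F65F: 3-byte form → EF 99 9F.
U+87CC: 3-byte form → E8 9F 8C.
U+11F28: 4-byte form → F0 91 BC A8.
U+0057: 1-byte form → 57.
U+10421: 4-byte form → F0 90 90 A1.
U+26F8: 3-byte form → E2 9B B8.
Concatenated (18 bytes): EF 99 9F E8 9F 8C F0 91 BC A8 57 F0 90 90 A1 E2 9B B8.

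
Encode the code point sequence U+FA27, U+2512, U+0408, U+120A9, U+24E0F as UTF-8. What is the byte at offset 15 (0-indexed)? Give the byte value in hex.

U+FA27 → 3-byte form EF A8 A7 at offsets 0–2.
U+2512 → 3-byte form E2 94 92 at offsets 3–5.
U+0408 → 2-byte form D0 88 at offsets 6–7.
U+120A9 → 4-byte form F0 92 82 A9 at offsets 8–11.
U+24E0F → 4-byte form F0 A4 B8 8F at offsets 12–15.
Offset 15 falls in char 5's range; it's byte 4 of F0 A4 B8 8F = 0x8F.

0x8F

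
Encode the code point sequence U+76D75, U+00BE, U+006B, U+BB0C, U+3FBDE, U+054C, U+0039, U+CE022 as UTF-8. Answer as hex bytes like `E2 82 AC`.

F1 B6 B5 B5 C2 BE 6B EB AC 8C F0 BF AF 9E D5 8C 39 F3 8E 80 A2

U+76D75: 4-byte form → F1 B6 B5 B5.
U+00BE: 2-byte form → C2 BE.
U+006B: 1-byte form → 6B.
U+BB0C: 3-byte form → EB AC 8C.
U+3FBDE: 4-byte form → F0 BF AF 9E.
U+054C: 2-byte form → D5 8C.
U+0039: 1-byte form → 39.
U+CE022: 4-byte form → F3 8E 80 A2.
Concatenated (21 bytes): F1 B6 B5 B5 C2 BE 6B EB AC 8C F0 BF AF 9E D5 8C 39 F3 8E 80 A2.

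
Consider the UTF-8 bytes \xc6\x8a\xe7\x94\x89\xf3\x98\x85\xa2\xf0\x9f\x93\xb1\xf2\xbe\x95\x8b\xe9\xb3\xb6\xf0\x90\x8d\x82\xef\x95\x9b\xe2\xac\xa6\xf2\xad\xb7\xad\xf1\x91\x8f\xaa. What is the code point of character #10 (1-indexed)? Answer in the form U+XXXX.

Offset 0: leading byte 0xC6 = 11000110 → 2-byte char #1 = C6 8A.
Offset 2: leading byte 0xE7 = 11100111 → 3-byte char #2 = E7 94 89.
Offset 5: leading byte 0xF3 = 11110011 → 4-byte char #3 = F3 98 85 A2.
Offset 9: leading byte 0xF0 = 11110000 → 4-byte char #4 = F0 9F 93 B1.
Offset 13: leading byte 0xF2 = 11110010 → 4-byte char #5 = F2 BE 95 8B.
Offset 17: leading byte 0xE9 = 11101001 → 3-byte char #6 = E9 B3 B6.
Offset 20: leading byte 0xF0 = 11110000 → 4-byte char #7 = F0 90 8D 82.
Offset 24: leading byte 0xEF = 11101111 → 3-byte char #8 = EF 95 9B.
Offset 27: leading byte 0xE2 = 11100010 → 3-byte char #9 = E2 AC A6.
Offset 30: leading byte 0xF2 = 11110010 → 4-byte char #10 = F2 AD B7 AD.
Leading byte 0xF2 = 11110010 matches 11110xxx → 4-byte sequence.
Byte 1: 0xF2 = 11110010, payload 010 (3 bits).
Byte 2: 0xAD = 10101101 (10xxxxxx ✓), payload 101101.
Byte 3: 0xB7 = 10110111 (10xxxxxx ✓), payload 110111.
Byte 4: 0xAD = 10101101 (10xxxxxx ✓), payload 101101.
Concatenate: 010101101110111101101 = 0xADDED (21 bits → U+ADDED).

U+ADDED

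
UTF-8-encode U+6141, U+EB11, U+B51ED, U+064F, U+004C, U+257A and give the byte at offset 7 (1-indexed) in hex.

1-indexed offset 7 is 0-indexed offset 6.
U+6141 → 3-byte form E6 85 81 at offsets 0–2.
U+EB11 → 3-byte form EE AC 91 at offsets 3–5.
U+B51ED → 4-byte form F2 B5 87 AD at offsets 6–9.
Offset 6 falls in char 3's range; it's byte 1 of F2 B5 87 AD = 0xF2.

0xF2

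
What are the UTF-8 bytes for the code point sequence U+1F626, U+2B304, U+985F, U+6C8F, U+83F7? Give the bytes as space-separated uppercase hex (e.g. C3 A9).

U+1F626: 4-byte form → F0 9F 98 A6.
U+2B304: 4-byte form → F0 AB 8C 84.
U+985F: 3-byte form → E9 A1 9F.
U+6C8F: 3-byte form → E6 B2 8F.
U+83F7: 3-byte form → E8 8F B7.
Concatenated (17 bytes): F0 9F 98 A6 F0 AB 8C 84 E9 A1 9F E6 B2 8F E8 8F B7.

F0 9F 98 A6 F0 AB 8C 84 E9 A1 9F E6 B2 8F E8 8F B7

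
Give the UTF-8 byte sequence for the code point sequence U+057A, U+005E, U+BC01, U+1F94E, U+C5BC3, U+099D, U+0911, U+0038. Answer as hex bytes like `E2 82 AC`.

U+057A: 2-byte form → D5 BA.
U+005E: 1-byte form → 5E.
U+BC01: 3-byte form → EB B0 81.
U+1F94E: 4-byte form → F0 9F A5 8E.
U+C5BC3: 4-byte form → F3 85 AF 83.
U+099D: 3-byte form → E0 A6 9D.
U+0911: 3-byte form → E0 A4 91.
U+0038: 1-byte form → 38.
Concatenated (21 bytes): D5 BA 5E EB B0 81 F0 9F A5 8E F3 85 AF 83 E0 A6 9D E0 A4 91 38.

D5 BA 5E EB B0 81 F0 9F A5 8E F3 85 AF 83 E0 A6 9D E0 A4 91 38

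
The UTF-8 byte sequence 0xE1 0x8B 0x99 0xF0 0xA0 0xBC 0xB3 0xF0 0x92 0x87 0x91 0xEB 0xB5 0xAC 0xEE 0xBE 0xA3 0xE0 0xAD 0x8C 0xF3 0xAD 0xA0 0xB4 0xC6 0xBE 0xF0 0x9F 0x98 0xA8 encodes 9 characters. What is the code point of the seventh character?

Offset 0: leading byte 0xE1 = 11100001 → 3-byte char #1 = E1 8B 99.
Offset 3: leading byte 0xF0 = 11110000 → 4-byte char #2 = F0 A0 BC B3.
Offset 7: leading byte 0xF0 = 11110000 → 4-byte char #3 = F0 92 87 91.
Offset 11: leading byte 0xEB = 11101011 → 3-byte char #4 = EB B5 AC.
Offset 14: leading byte 0xEE = 11101110 → 3-byte char #5 = EE BE A3.
Offset 17: leading byte 0xE0 = 11100000 → 3-byte char #6 = E0 AD 8C.
Offset 20: leading byte 0xF3 = 11110011 → 4-byte char #7 = F3 AD A0 B4.
Leading byte 0xF3 = 11110011 matches 11110xxx → 4-byte sequence.
Byte 1: 0xF3 = 11110011, payload 011 (3 bits).
Byte 2: 0xAD = 10101101 (10xxxxxx ✓), payload 101101.
Byte 3: 0xA0 = 10100000 (10xxxxxx ✓), payload 100000.
Byte 4: 0xB4 = 10110100 (10xxxxxx ✓), payload 110100.
Concatenate: 011101101100000110100 = 0xED834 (21 bits → U+ED834).

U+ED834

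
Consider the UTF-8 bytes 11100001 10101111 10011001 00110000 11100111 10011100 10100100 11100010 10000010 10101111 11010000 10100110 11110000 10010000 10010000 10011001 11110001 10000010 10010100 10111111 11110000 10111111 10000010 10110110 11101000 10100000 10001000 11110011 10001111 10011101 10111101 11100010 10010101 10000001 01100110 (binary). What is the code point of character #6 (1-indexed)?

U+10419

Offset 0: leading byte 0xE1 = 11100001 → 3-byte char #1 = E1 AF 99.
Offset 3: leading byte 0x30 = 00110000 → 1-byte char #2 = 30.
Offset 4: leading byte 0xE7 = 11100111 → 3-byte char #3 = E7 9C A4.
Offset 7: leading byte 0xE2 = 11100010 → 3-byte char #4 = E2 82 AF.
Offset 10: leading byte 0xD0 = 11010000 → 2-byte char #5 = D0 A6.
Offset 12: leading byte 0xF0 = 11110000 → 4-byte char #6 = F0 90 90 99.
Leading byte 0xF0 = 11110000 matches 11110xxx → 4-byte sequence.
Byte 1: 0xF0 = 11110000, payload 000 (3 bits).
Byte 2: 0x90 = 10010000 (10xxxxxx ✓), payload 010000.
Byte 3: 0x90 = 10010000 (10xxxxxx ✓), payload 010000.
Byte 4: 0x99 = 10011001 (10xxxxxx ✓), payload 011001.
Concatenate: 000010000010000011001 = 0x10419 (21 bits → U+10419).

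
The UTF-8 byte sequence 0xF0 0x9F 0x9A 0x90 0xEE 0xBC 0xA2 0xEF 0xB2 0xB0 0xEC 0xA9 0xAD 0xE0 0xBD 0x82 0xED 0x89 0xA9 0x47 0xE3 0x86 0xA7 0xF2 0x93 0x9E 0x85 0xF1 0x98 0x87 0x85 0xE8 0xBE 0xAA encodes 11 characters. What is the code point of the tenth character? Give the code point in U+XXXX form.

U+581C5

Offset 0: leading byte 0xF0 = 11110000 → 4-byte char #1 = F0 9F 9A 90.
Offset 4: leading byte 0xEE = 11101110 → 3-byte char #2 = EE BC A2.
Offset 7: leading byte 0xEF = 11101111 → 3-byte char #3 = EF B2 B0.
Offset 10: leading byte 0xEC = 11101100 → 3-byte char #4 = EC A9 AD.
Offset 13: leading byte 0xE0 = 11100000 → 3-byte char #5 = E0 BD 82.
Offset 16: leading byte 0xED = 11101101 → 3-byte char #6 = ED 89 A9.
Offset 19: leading byte 0x47 = 01000111 → 1-byte char #7 = 47.
Offset 20: leading byte 0xE3 = 11100011 → 3-byte char #8 = E3 86 A7.
Offset 23: leading byte 0xF2 = 11110010 → 4-byte char #9 = F2 93 9E 85.
Offset 27: leading byte 0xF1 = 11110001 → 4-byte char #10 = F1 98 87 85.
Leading byte 0xF1 = 11110001 matches 11110xxx → 4-byte sequence.
Byte 1: 0xF1 = 11110001, payload 001 (3 bits).
Byte 2: 0x98 = 10011000 (10xxxxxx ✓), payload 011000.
Byte 3: 0x87 = 10000111 (10xxxxxx ✓), payload 000111.
Byte 4: 0x85 = 10000101 (10xxxxxx ✓), payload 000101.
Concatenate: 001011000000111000101 = 0x581C5 (21 bits → U+581C5).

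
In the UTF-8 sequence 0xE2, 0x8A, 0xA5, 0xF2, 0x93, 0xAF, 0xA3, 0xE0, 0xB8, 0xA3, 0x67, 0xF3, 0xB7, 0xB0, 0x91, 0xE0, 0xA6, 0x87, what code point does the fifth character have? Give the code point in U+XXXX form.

U+F7C11

Offset 0: leading byte 0xE2 = 11100010 → 3-byte char #1 = E2 8A A5.
Offset 3: leading byte 0xF2 = 11110010 → 4-byte char #2 = F2 93 AF A3.
Offset 7: leading byte 0xE0 = 11100000 → 3-byte char #3 = E0 B8 A3.
Offset 10: leading byte 0x67 = 01100111 → 1-byte char #4 = 67.
Offset 11: leading byte 0xF3 = 11110011 → 4-byte char #5 = F3 B7 B0 91.
Leading byte 0xF3 = 11110011 matches 11110xxx → 4-byte sequence.
Byte 1: 0xF3 = 11110011, payload 011 (3 bits).
Byte 2: 0xB7 = 10110111 (10xxxxxx ✓), payload 110111.
Byte 3: 0xB0 = 10110000 (10xxxxxx ✓), payload 110000.
Byte 4: 0x91 = 10010001 (10xxxxxx ✓), payload 010001.
Concatenate: 011110111110000010001 = 0xF7C11 (21 bits → U+F7C11).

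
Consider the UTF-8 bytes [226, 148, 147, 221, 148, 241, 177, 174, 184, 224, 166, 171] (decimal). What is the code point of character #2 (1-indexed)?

Offset 0: leading byte 0xE2 = 11100010 → 3-byte char #1 = E2 94 93.
Offset 3: leading byte 0xDD = 11011101 → 2-byte char #2 = DD 94.
Leading byte 0xDD = 11011101 matches 110xxxxx → 2-byte sequence.
Byte 1: 0xDD = 11011101, payload 11101 (5 bits).
Byte 2: 0x94 = 10010100 (10xxxxxx ✓), payload 010100.
Concatenate: 11101010100 = 0x754 (11 bits → U+0754).

U+0754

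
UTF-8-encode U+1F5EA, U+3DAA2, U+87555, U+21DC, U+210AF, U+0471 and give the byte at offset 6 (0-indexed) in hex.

0xAA

U+1F5EA → 4-byte form F0 9F 97 AA at offsets 0–3.
U+3DAA2 → 4-byte form F0 BD AA A2 at offsets 4–7.
Offset 6 falls in char 2's range; it's byte 3 of F0 BD AA A2 = 0xAA.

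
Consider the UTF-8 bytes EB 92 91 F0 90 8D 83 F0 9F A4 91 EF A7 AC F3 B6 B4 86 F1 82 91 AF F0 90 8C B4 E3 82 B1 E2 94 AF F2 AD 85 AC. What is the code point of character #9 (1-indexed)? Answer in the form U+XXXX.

Offset 0: leading byte 0xEB = 11101011 → 3-byte char #1 = EB 92 91.
Offset 3: leading byte 0xF0 = 11110000 → 4-byte char #2 = F0 90 8D 83.
Offset 7: leading byte 0xF0 = 11110000 → 4-byte char #3 = F0 9F A4 91.
Offset 11: leading byte 0xEF = 11101111 → 3-byte char #4 = EF A7 AC.
Offset 14: leading byte 0xF3 = 11110011 → 4-byte char #5 = F3 B6 B4 86.
Offset 18: leading byte 0xF1 = 11110001 → 4-byte char #6 = F1 82 91 AF.
Offset 22: leading byte 0xF0 = 11110000 → 4-byte char #7 = F0 90 8C B4.
Offset 26: leading byte 0xE3 = 11100011 → 3-byte char #8 = E3 82 B1.
Offset 29: leading byte 0xE2 = 11100010 → 3-byte char #9 = E2 94 AF.
Leading byte 0xE2 = 11100010 matches 1110xxxx → 3-byte sequence.
Byte 1: 0xE2 = 11100010, payload 0010 (4 bits).
Byte 2: 0x94 = 10010100 (10xxxxxx ✓), payload 010100.
Byte 3: 0xAF = 10101111 (10xxxxxx ✓), payload 101111.
Concatenate: 0010010100101111 = 0x252F (16 bits → U+252F).

U+252F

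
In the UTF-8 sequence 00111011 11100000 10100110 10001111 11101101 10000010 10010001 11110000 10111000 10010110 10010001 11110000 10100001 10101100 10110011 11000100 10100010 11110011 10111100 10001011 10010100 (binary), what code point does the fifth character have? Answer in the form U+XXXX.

U+21B33

Offset 0: leading byte 0x3B = 00111011 → 1-byte char #1 = 3B.
Offset 1: leading byte 0xE0 = 11100000 → 3-byte char #2 = E0 A6 8F.
Offset 4: leading byte 0xED = 11101101 → 3-byte char #3 = ED 82 91.
Offset 7: leading byte 0xF0 = 11110000 → 4-byte char #4 = F0 B8 96 91.
Offset 11: leading byte 0xF0 = 11110000 → 4-byte char #5 = F0 A1 AC B3.
Leading byte 0xF0 = 11110000 matches 11110xxx → 4-byte sequence.
Byte 1: 0xF0 = 11110000, payload 000 (3 bits).
Byte 2: 0xA1 = 10100001 (10xxxxxx ✓), payload 100001.
Byte 3: 0xAC = 10101100 (10xxxxxx ✓), payload 101100.
Byte 4: 0xB3 = 10110011 (10xxxxxx ✓), payload 110011.
Concatenate: 000100001101100110011 = 0x21B33 (21 bits → U+21B33).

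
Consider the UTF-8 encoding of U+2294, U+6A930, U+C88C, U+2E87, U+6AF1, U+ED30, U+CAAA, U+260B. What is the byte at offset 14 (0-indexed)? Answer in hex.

U+2294 → 3-byte form E2 8A 94 at offsets 0–2.
U+6A930 → 4-byte form F1 AA A4 B0 at offsets 3–6.
U+C88C → 3-byte form EC A2 8C at offsets 7–9.
U+2E87 → 3-byte form E2 BA 87 at offsets 10–12.
U+6AF1 → 3-byte form E6 AB B1 at offsets 13–15.
Offset 14 falls in char 5's range; it's byte 2 of E6 AB B1 = 0xAB.

0xAB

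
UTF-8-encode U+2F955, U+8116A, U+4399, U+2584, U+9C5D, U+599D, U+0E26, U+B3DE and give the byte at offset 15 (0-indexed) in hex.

U+2F955 → 4-byte form F0 AF A5 95 at offsets 0–3.
U+8116A → 4-byte form F2 81 85 AA at offsets 4–7.
U+4399 → 3-byte form E4 8E 99 at offsets 8–10.
U+2584 → 3-byte form E2 96 84 at offsets 11–13.
U+9C5D → 3-byte form E9 B1 9D at offsets 14–16.
Offset 15 falls in char 5's range; it's byte 2 of E9 B1 9D = 0xB1.

0xB1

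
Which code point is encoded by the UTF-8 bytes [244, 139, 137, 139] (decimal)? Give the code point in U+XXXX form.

U+10B24B

Leading byte 0xF4 = 11110100 matches 11110xxx → 4-byte sequence.
Byte 1: 0xF4 = 11110100, payload 100 (3 bits).
Byte 2: 0x8B = 10001011 (10xxxxxx ✓), payload 001011.
Byte 3: 0x89 = 10001001 (10xxxxxx ✓), payload 001001.
Byte 4: 0x8B = 10001011 (10xxxxxx ✓), payload 001011.
Concatenate: 100001011001001001011 = 0x10B24B (21 bits → U+10B24B).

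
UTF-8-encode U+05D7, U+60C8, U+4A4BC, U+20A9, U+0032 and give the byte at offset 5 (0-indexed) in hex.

0xF1

U+05D7 → 2-byte form D7 97 at offsets 0–1.
U+60C8 → 3-byte form E6 83 88 at offsets 2–4.
U+4A4BC → 4-byte form F1 8A 92 BC at offsets 5–8.
Offset 5 falls in char 3's range; it's byte 1 of F1 8A 92 BC = 0xF1.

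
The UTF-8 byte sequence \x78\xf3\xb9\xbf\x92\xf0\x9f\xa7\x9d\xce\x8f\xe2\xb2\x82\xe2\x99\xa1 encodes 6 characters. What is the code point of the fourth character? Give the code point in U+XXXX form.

U+038F

Offset 0: leading byte 0x78 = 01111000 → 1-byte char #1 = 78.
Offset 1: leading byte 0xF3 = 11110011 → 4-byte char #2 = F3 B9 BF 92.
Offset 5: leading byte 0xF0 = 11110000 → 4-byte char #3 = F0 9F A7 9D.
Offset 9: leading byte 0xCE = 11001110 → 2-byte char #4 = CE 8F.
Leading byte 0xCE = 11001110 matches 110xxxxx → 2-byte sequence.
Byte 1: 0xCE = 11001110, payload 01110 (5 bits).
Byte 2: 0x8F = 10001111 (10xxxxxx ✓), payload 001111.
Concatenate: 01110001111 = 0x38F (11 bits → U+038F).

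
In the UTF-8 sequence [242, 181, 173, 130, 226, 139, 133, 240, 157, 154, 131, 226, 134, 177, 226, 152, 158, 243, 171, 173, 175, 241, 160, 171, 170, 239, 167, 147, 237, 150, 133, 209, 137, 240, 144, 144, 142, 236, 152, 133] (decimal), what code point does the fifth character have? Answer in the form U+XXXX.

Offset 0: leading byte 0xF2 = 11110010 → 4-byte char #1 = F2 B5 AD 82.
Offset 4: leading byte 0xE2 = 11100010 → 3-byte char #2 = E2 8B 85.
Offset 7: leading byte 0xF0 = 11110000 → 4-byte char #3 = F0 9D 9A 83.
Offset 11: leading byte 0xE2 = 11100010 → 3-byte char #4 = E2 86 B1.
Offset 14: leading byte 0xE2 = 11100010 → 3-byte char #5 = E2 98 9E.
Leading byte 0xE2 = 11100010 matches 1110xxxx → 3-byte sequence.
Byte 1: 0xE2 = 11100010, payload 0010 (4 bits).
Byte 2: 0x98 = 10011000 (10xxxxxx ✓), payload 011000.
Byte 3: 0x9E = 10011110 (10xxxxxx ✓), payload 011110.
Concatenate: 0010011000011110 = 0x261E (16 bits → U+261E).

U+261E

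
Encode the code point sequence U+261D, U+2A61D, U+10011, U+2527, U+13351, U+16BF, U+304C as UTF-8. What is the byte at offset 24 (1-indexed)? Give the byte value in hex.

1-indexed offset 24 is 0-indexed offset 23.
U+261D → 3-byte form E2 98 9D at offsets 0–2.
U+2A61D → 4-byte form F0 AA 98 9D at offsets 3–6.
U+10011 → 4-byte form F0 90 80 91 at offsets 7–10.
U+2527 → 3-byte form E2 94 A7 at offsets 11–13.
U+13351 → 4-byte form F0 93 8D 91 at offsets 14–17.
U+16BF → 3-byte form E1 9A BF at offsets 18–20.
U+304C → 3-byte form E3 81 8C at offsets 21–23.
Offset 23 falls in char 7's range; it's byte 3 of E3 81 8C = 0x8C.

0x8C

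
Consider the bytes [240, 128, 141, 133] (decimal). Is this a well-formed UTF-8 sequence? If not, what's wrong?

Leading byte 0xF0 = 11110000 → 4-byte form.
Continuation bytes all match 10xxxxxx. Payload decodes to 0x345.
But 0x345 < 0x10000, the minimum for a 4-byte sequence — this is an overlong encoding.

invalid (overlong encoding)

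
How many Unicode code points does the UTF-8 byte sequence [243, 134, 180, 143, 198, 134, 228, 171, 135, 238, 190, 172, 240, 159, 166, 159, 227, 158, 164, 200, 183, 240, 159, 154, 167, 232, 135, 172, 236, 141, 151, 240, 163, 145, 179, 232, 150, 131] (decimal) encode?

12

Byte at offset 0: 0xF3 = 11110011 → 4-byte char (#1). Advance 4.
Byte at offset 4: 0xC6 = 11000110 → 2-byte char (#2). Advance 2.
Byte at offset 6: 0xE4 = 11100100 → 3-byte char (#3). Advance 3.
Byte at offset 9: 0xEE = 11101110 → 3-byte char (#4). Advance 3.
Byte at offset 12: 0xF0 = 11110000 → 4-byte char (#5). Advance 4.
Byte at offset 16: 0xE3 = 11100011 → 3-byte char (#6). Advance 3.
Byte at offset 19: 0xC8 = 11001000 → 2-byte char (#7). Advance 2.
Byte at offset 21: 0xF0 = 11110000 → 4-byte char (#8). Advance 4.
Byte at offset 25: 0xE8 = 11101000 → 3-byte char (#9). Advance 3.
Byte at offset 28: 0xEC = 11101100 → 3-byte char (#10). Advance 3.
Byte at offset 31: 0xF0 = 11110000 → 4-byte char (#11). Advance 4.
Byte at offset 35: 0xE8 = 11101000 → 3-byte char (#12). Advance 3.
Reached end at offset 38 after 12 code points.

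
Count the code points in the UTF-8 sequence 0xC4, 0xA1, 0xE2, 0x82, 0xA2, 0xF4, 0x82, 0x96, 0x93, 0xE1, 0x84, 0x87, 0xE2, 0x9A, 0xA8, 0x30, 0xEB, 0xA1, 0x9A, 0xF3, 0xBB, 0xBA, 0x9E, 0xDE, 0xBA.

Byte at offset 0: 0xC4 = 11000100 → 2-byte char (#1). Advance 2.
Byte at offset 2: 0xE2 = 11100010 → 3-byte char (#2). Advance 3.
Byte at offset 5: 0xF4 = 11110100 → 4-byte char (#3). Advance 4.
Byte at offset 9: 0xE1 = 11100001 → 3-byte char (#4). Advance 3.
Byte at offset 12: 0xE2 = 11100010 → 3-byte char (#5). Advance 3.
Byte at offset 15: 0x30 = 00110000 → 1-byte char (#6). Advance 1.
Byte at offset 16: 0xEB = 11101011 → 3-byte char (#7). Advance 3.
Byte at offset 19: 0xF3 = 11110011 → 4-byte char (#8). Advance 4.
Byte at offset 23: 0xDE = 11011110 → 2-byte char (#9). Advance 2.
Reached end at offset 25 after 9 code points.

9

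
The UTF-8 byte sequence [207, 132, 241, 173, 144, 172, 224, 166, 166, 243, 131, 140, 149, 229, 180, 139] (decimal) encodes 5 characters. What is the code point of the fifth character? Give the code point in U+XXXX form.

Offset 0: leading byte 0xCF = 11001111 → 2-byte char #1 = CF 84.
Offset 2: leading byte 0xF1 = 11110001 → 4-byte char #2 = F1 AD 90 AC.
Offset 6: leading byte 0xE0 = 11100000 → 3-byte char #3 = E0 A6 A6.
Offset 9: leading byte 0xF3 = 11110011 → 4-byte char #4 = F3 83 8C 95.
Offset 13: leading byte 0xE5 = 11100101 → 3-byte char #5 = E5 B4 8B.
Leading byte 0xE5 = 11100101 matches 1110xxxx → 3-byte sequence.
Byte 1: 0xE5 = 11100101, payload 0101 (4 bits).
Byte 2: 0xB4 = 10110100 (10xxxxxx ✓), payload 110100.
Byte 3: 0x8B = 10001011 (10xxxxxx ✓), payload 001011.
Concatenate: 0101110100001011 = 0x5D0B (16 bits → U+5D0B).

U+5D0B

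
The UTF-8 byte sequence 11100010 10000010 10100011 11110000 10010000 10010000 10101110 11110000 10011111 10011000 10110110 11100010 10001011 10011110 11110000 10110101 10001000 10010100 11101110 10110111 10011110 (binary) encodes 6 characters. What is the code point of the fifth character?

Offset 0: leading byte 0xE2 = 11100010 → 3-byte char #1 = E2 82 A3.
Offset 3: leading byte 0xF0 = 11110000 → 4-byte char #2 = F0 90 90 AE.
Offset 7: leading byte 0xF0 = 11110000 → 4-byte char #3 = F0 9F 98 B6.
Offset 11: leading byte 0xE2 = 11100010 → 3-byte char #4 = E2 8B 9E.
Offset 14: leading byte 0xF0 = 11110000 → 4-byte char #5 = F0 B5 88 94.
Leading byte 0xF0 = 11110000 matches 11110xxx → 4-byte sequence.
Byte 1: 0xF0 = 11110000, payload 000 (3 bits).
Byte 2: 0xB5 = 10110101 (10xxxxxx ✓), payload 110101.
Byte 3: 0x88 = 10001000 (10xxxxxx ✓), payload 001000.
Byte 4: 0x94 = 10010100 (10xxxxxx ✓), payload 010100.
Concatenate: 000110101001000010100 = 0x35214 (21 bits → U+35214).

U+35214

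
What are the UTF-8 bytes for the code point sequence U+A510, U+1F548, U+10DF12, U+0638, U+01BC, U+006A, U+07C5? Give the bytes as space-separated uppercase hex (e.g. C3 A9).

U+A510: 3-byte form → EA 94 90.
U+1F548: 4-byte form → F0 9F 95 88.
U+10DF12: 4-byte form → F4 8D BC 92.
U+0638: 2-byte form → D8 B8.
U+01BC: 2-byte form → C6 BC.
U+006A: 1-byte form → 6A.
U+07C5: 2-byte form → DF 85.
Concatenated (18 bytes): EA 94 90 F0 9F 95 88 F4 8D BC 92 D8 B8 C6 BC 6A DF 85.

EA 94 90 F0 9F 95 88 F4 8D BC 92 D8 B8 C6 BC 6A DF 85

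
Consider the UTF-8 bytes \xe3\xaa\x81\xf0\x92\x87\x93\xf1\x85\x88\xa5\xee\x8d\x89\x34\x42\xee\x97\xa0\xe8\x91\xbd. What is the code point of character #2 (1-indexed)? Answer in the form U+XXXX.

U+121D3

Offset 0: leading byte 0xE3 = 11100011 → 3-byte char #1 = E3 AA 81.
Offset 3: leading byte 0xF0 = 11110000 → 4-byte char #2 = F0 92 87 93.
Leading byte 0xF0 = 11110000 matches 11110xxx → 4-byte sequence.
Byte 1: 0xF0 = 11110000, payload 000 (3 bits).
Byte 2: 0x92 = 10010010 (10xxxxxx ✓), payload 010010.
Byte 3: 0x87 = 10000111 (10xxxxxx ✓), payload 000111.
Byte 4: 0x93 = 10010011 (10xxxxxx ✓), payload 010011.
Concatenate: 000010010000111010011 = 0x121D3 (21 bits → U+121D3).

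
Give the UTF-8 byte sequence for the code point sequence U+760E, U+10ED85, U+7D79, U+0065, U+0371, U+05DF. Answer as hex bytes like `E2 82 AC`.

E7 98 8E F4 8E B6 85 E7 B5 B9 65 CD B1 D7 9F

U+760E: 3-byte form → E7 98 8E.
U+10ED85: 4-byte form → F4 8E B6 85.
U+7D79: 3-byte form → E7 B5 B9.
U+0065: 1-byte form → 65.
U+0371: 2-byte form → CD B1.
U+05DF: 2-byte form → D7 9F.
Concatenated (15 bytes): E7 98 8E F4 8E B6 85 E7 B5 B9 65 CD B1 D7 9F.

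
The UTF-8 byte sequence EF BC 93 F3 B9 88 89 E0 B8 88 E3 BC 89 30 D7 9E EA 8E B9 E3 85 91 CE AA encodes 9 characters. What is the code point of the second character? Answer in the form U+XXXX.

Offset 0: leading byte 0xEF = 11101111 → 3-byte char #1 = EF BC 93.
Offset 3: leading byte 0xF3 = 11110011 → 4-byte char #2 = F3 B9 88 89.
Leading byte 0xF3 = 11110011 matches 11110xxx → 4-byte sequence.
Byte 1: 0xF3 = 11110011, payload 011 (3 bits).
Byte 2: 0xB9 = 10111001 (10xxxxxx ✓), payload 111001.
Byte 3: 0x88 = 10001000 (10xxxxxx ✓), payload 001000.
Byte 4: 0x89 = 10001001 (10xxxxxx ✓), payload 001001.
Concatenate: 011111001001000001001 = 0xF9209 (21 bits → U+F9209).

U+F9209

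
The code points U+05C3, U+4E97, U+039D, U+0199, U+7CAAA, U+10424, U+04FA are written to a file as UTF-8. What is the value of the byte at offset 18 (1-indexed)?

0xD3

1-indexed offset 18 is 0-indexed offset 17.
U+05C3 → 2-byte form D7 83 at offsets 0–1.
U+4E97 → 3-byte form E4 BA 97 at offsets 2–4.
U+039D → 2-byte form CE 9D at offsets 5–6.
U+0199 → 2-byte form C6 99 at offsets 7–8.
U+7CAAA → 4-byte form F1 BC AA AA at offsets 9–12.
U+10424 → 4-byte form F0 90 90 A4 at offsets 13–16.
U+04FA → 2-byte form D3 BA at offsets 17–18.
Offset 17 falls in char 7's range; it's byte 1 of D3 BA = 0xD3.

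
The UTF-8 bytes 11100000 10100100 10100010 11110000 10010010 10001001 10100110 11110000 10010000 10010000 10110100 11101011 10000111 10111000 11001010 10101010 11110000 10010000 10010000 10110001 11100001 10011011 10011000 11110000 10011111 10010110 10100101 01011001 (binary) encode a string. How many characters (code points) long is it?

9

Byte at offset 0: 0xE0 = 11100000 → 3-byte char (#1). Advance 3.
Byte at offset 3: 0xF0 = 11110000 → 4-byte char (#2). Advance 4.
Byte at offset 7: 0xF0 = 11110000 → 4-byte char (#3). Advance 4.
Byte at offset 11: 0xEB = 11101011 → 3-byte char (#4). Advance 3.
Byte at offset 14: 0xCA = 11001010 → 2-byte char (#5). Advance 2.
Byte at offset 16: 0xF0 = 11110000 → 4-byte char (#6). Advance 4.
Byte at offset 20: 0xE1 = 11100001 → 3-byte char (#7). Advance 3.
Byte at offset 23: 0xF0 = 11110000 → 4-byte char (#8). Advance 4.
Byte at offset 27: 0x59 = 01011001 → 1-byte char (#9). Advance 1.
Reached end at offset 28 after 9 code points.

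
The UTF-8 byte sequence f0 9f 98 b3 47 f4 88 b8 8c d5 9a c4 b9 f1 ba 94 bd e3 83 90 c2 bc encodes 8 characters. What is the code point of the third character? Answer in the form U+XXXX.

U+108E0C

Offset 0: leading byte 0xF0 = 11110000 → 4-byte char #1 = F0 9F 98 B3.
Offset 4: leading byte 0x47 = 01000111 → 1-byte char #2 = 47.
Offset 5: leading byte 0xF4 = 11110100 → 4-byte char #3 = F4 88 B8 8C.
Leading byte 0xF4 = 11110100 matches 11110xxx → 4-byte sequence.
Byte 1: 0xF4 = 11110100, payload 100 (3 bits).
Byte 2: 0x88 = 10001000 (10xxxxxx ✓), payload 001000.
Byte 3: 0xB8 = 10111000 (10xxxxxx ✓), payload 111000.
Byte 4: 0x8C = 10001100 (10xxxxxx ✓), payload 001100.
Concatenate: 100001000111000001100 = 0x108E0C (21 bits → U+108E0C).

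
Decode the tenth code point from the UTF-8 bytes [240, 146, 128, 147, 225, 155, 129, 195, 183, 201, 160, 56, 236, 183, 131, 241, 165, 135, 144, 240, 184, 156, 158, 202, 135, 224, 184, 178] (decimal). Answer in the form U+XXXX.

Offset 0: leading byte 0xF0 = 11110000 → 4-byte char #1 = F0 92 80 93.
Offset 4: leading byte 0xE1 = 11100001 → 3-byte char #2 = E1 9B 81.
Offset 7: leading byte 0xC3 = 11000011 → 2-byte char #3 = C3 B7.
Offset 9: leading byte 0xC9 = 11001001 → 2-byte char #4 = C9 A0.
Offset 11: leading byte 0x38 = 00111000 → 1-byte char #5 = 38.
Offset 12: leading byte 0xEC = 11101100 → 3-byte char #6 = EC B7 83.
Offset 15: leading byte 0xF1 = 11110001 → 4-byte char #7 = F1 A5 87 90.
Offset 19: leading byte 0xF0 = 11110000 → 4-byte char #8 = F0 B8 9C 9E.
Offset 23: leading byte 0xCA = 11001010 → 2-byte char #9 = CA 87.
Offset 25: leading byte 0xE0 = 11100000 → 3-byte char #10 = E0 B8 B2.
Leading byte 0xE0 = 11100000 matches 1110xxxx → 3-byte sequence.
Byte 1: 0xE0 = 11100000, payload 0000 (4 bits).
Byte 2: 0xB8 = 10111000 (10xxxxxx ✓), payload 111000.
Byte 3: 0xB2 = 10110010 (10xxxxxx ✓), payload 110010.
Concatenate: 0000111000110010 = 0xE32 (16 bits → U+0E32).

U+0E32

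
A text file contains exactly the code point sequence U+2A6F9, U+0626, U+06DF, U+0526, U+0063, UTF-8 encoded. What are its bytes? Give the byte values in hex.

U+2A6F9: 4-byte form → F0 AA 9B B9.
U+0626: 2-byte form → D8 A6.
U+06DF: 2-byte form → DB 9F.
U+0526: 2-byte form → D4 A6.
U+0063: 1-byte form → 63.
Concatenated (11 bytes): F0 AA 9B B9 D8 A6 DB 9F D4 A6 63.

F0 AA 9B B9 D8 A6 DB 9F D4 A6 63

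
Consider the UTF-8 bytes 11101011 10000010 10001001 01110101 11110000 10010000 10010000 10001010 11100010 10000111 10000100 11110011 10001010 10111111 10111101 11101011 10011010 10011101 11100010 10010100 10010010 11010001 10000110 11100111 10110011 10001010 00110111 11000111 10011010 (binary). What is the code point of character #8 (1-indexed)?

Offset 0: leading byte 0xEB = 11101011 → 3-byte char #1 = EB 82 89.
Offset 3: leading byte 0x75 = 01110101 → 1-byte char #2 = 75.
Offset 4: leading byte 0xF0 = 11110000 → 4-byte char #3 = F0 90 90 8A.
Offset 8: leading byte 0xE2 = 11100010 → 3-byte char #4 = E2 87 84.
Offset 11: leading byte 0xF3 = 11110011 → 4-byte char #5 = F3 8A BF BD.
Offset 15: leading byte 0xEB = 11101011 → 3-byte char #6 = EB 9A 9D.
Offset 18: leading byte 0xE2 = 11100010 → 3-byte char #7 = E2 94 92.
Offset 21: leading byte 0xD1 = 11010001 → 2-byte char #8 = D1 86.
Leading byte 0xD1 = 11010001 matches 110xxxxx → 2-byte sequence.
Byte 1: 0xD1 = 11010001, payload 10001 (5 bits).
Byte 2: 0x86 = 10000110 (10xxxxxx ✓), payload 000110.
Concatenate: 10001000110 = 0x446 (11 bits → U+0446).

U+0446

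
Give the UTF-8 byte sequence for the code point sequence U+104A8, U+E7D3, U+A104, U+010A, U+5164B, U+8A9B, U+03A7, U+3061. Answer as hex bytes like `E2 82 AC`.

U+104A8: 4-byte form → F0 90 92 A8.
U+E7D3: 3-byte form → EE 9F 93.
U+A104: 3-byte form → EA 84 84.
U+010A: 2-byte form → C4 8A.
U+5164B: 4-byte form → F1 91 99 8B.
U+8A9B: 3-byte form → E8 AA 9B.
U+03A7: 2-byte form → CE A7.
U+3061: 3-byte form → E3 81 A1.
Concatenated (24 bytes): F0 90 92 A8 EE 9F 93 EA 84 84 C4 8A F1 91 99 8B E8 AA 9B CE A7 E3 81 A1.

F0 90 92 A8 EE 9F 93 EA 84 84 C4 8A F1 91 99 8B E8 AA 9B CE A7 E3 81 A1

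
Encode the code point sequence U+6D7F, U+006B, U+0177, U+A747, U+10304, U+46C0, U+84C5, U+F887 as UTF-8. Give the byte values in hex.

E6 B5 BF 6B C5 B7 EA 9D 87 F0 90 8C 84 E4 9B 80 E8 93 85 EF A2 87

U+6D7F: 3-byte form → E6 B5 BF.
U+006B: 1-byte form → 6B.
U+0177: 2-byte form → C5 B7.
U+A747: 3-byte form → EA 9D 87.
U+10304: 4-byte form → F0 90 8C 84.
U+46C0: 3-byte form → E4 9B 80.
U+84C5: 3-byte form → E8 93 85.
U+F887: 3-byte form → EF A2 87.
Concatenated (22 bytes): E6 B5 BF 6B C5 B7 EA 9D 87 F0 90 8C 84 E4 9B 80 E8 93 85 EF A2 87.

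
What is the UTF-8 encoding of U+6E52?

E6 B9 92

U+6E52 = 0x6E52 = 28242 decimal. In range U+0800–U+FFFF → 3-byte form: 1110xxxx 10xxxxxx 10xxxxxx.
Binary (16 bits): 0110111001010010.
Split 4+6+6: 0110 | 111001 | 010010.
Byte 1: 11100110 = 0xE6.
Byte 2: 10111001 = 0xB9.
Byte 3: 10010010 = 0x92.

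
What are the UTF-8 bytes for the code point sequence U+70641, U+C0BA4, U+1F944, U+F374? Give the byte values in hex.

U+70641: 4-byte form → F1 B0 99 81.
U+C0BA4: 4-byte form → F3 80 AE A4.
U+1F944: 4-byte form → F0 9F A5 84.
U+F374: 3-byte form → EF 8D B4.
Concatenated (15 bytes): F1 B0 99 81 F3 80 AE A4 F0 9F A5 84 EF 8D B4.

F1 B0 99 81 F3 80 AE A4 F0 9F A5 84 EF 8D B4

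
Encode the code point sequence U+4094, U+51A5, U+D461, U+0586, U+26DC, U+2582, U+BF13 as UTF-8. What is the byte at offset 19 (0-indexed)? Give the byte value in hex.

0x93

U+4094 → 3-byte form E4 82 94 at offsets 0–2.
U+51A5 → 3-byte form E5 86 A5 at offsets 3–5.
U+D461 → 3-byte form ED 91 A1 at offsets 6–8.
U+0586 → 2-byte form D6 86 at offsets 9–10.
U+26DC → 3-byte form E2 9B 9C at offsets 11–13.
U+2582 → 3-byte form E2 96 82 at offsets 14–16.
U+BF13 → 3-byte form EB BC 93 at offsets 17–19.
Offset 19 falls in char 7's range; it's byte 3 of EB BC 93 = 0x93.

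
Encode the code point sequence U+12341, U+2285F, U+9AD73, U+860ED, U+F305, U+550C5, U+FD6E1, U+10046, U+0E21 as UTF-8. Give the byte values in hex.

F0 92 8D 81 F0 A2 A1 9F F2 9A B5 B3 F2 86 83 AD EF 8C 85 F1 95 83 85 F3 BD 9B A1 F0 90 81 86 E0 B8 A1

U+12341: 4-byte form → F0 92 8D 81.
U+2285F: 4-byte form → F0 A2 A1 9F.
U+9AD73: 4-byte form → F2 9A B5 B3.
U+860ED: 4-byte form → F2 86 83 AD.
U+F305: 3-byte form → EF 8C 85.
U+550C5: 4-byte form → F1 95 83 85.
U+FD6E1: 4-byte form → F3 BD 9B A1.
U+10046: 4-byte form → F0 90 81 86.
U+0E21: 3-byte form → E0 B8 A1.
Concatenated (34 bytes): F0 92 8D 81 F0 A2 A1 9F F2 9A B5 B3 F2 86 83 AD EF 8C 85 F1 95 83 85 F3 BD 9B A1 F0 90 81 86 E0 B8 A1.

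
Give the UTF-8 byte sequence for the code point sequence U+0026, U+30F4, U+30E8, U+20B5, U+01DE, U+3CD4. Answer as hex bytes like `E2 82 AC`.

26 E3 83 B4 E3 83 A8 E2 82 B5 C7 9E E3 B3 94

U+0026: 1-byte form → 26.
U+30F4: 3-byte form → E3 83 B4.
U+30E8: 3-byte form → E3 83 A8.
U+20B5: 3-byte form → E2 82 B5.
U+01DE: 2-byte form → C7 9E.
U+3CD4: 3-byte form → E3 B3 94.
Concatenated (15 bytes): 26 E3 83 B4 E3 83 A8 E2 82 B5 C7 9E E3 B3 94.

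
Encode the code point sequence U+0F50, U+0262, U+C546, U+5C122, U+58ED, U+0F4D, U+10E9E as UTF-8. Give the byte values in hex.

E0 BD 90 C9 A2 EC 95 86 F1 9C 84 A2 E5 A3 AD E0 BD 8D F0 90 BA 9E

U+0F50: 3-byte form → E0 BD 90.
U+0262: 2-byte form → C9 A2.
U+C546: 3-byte form → EC 95 86.
U+5C122: 4-byte form → F1 9C 84 A2.
U+58ED: 3-byte form → E5 A3 AD.
U+0F4D: 3-byte form → E0 BD 8D.
U+10E9E: 4-byte form → F0 90 BA 9E.
Concatenated (22 bytes): E0 BD 90 C9 A2 EC 95 86 F1 9C 84 A2 E5 A3 AD E0 BD 8D F0 90 BA 9E.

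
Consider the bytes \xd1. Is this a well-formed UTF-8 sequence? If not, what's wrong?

invalid (sequence truncated)

Leading byte 0xD1 = 11010001 → 2-byte form, but only 1 byte is present.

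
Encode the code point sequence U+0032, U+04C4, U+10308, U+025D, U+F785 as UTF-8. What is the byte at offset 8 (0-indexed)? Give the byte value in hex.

0x9D

U+0032 → 1-byte form 32 at offsets 0–0.
U+04C4 → 2-byte form D3 84 at offsets 1–2.
U+10308 → 4-byte form F0 90 8C 88 at offsets 3–6.
U+025D → 2-byte form C9 9D at offsets 7–8.
Offset 8 falls in char 4's range; it's byte 2 of C9 9D = 0x9D.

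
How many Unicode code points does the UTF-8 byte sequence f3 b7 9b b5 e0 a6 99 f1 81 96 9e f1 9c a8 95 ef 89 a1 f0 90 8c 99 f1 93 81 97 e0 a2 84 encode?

8

Byte at offset 0: 0xF3 = 11110011 → 4-byte char (#1). Advance 4.
Byte at offset 4: 0xE0 = 11100000 → 3-byte char (#2). Advance 3.
Byte at offset 7: 0xF1 = 11110001 → 4-byte char (#3). Advance 4.
Byte at offset 11: 0xF1 = 11110001 → 4-byte char (#4). Advance 4.
Byte at offset 15: 0xEF = 11101111 → 3-byte char (#5). Advance 3.
Byte at offset 18: 0xF0 = 11110000 → 4-byte char (#6). Advance 4.
Byte at offset 22: 0xF1 = 11110001 → 4-byte char (#7). Advance 4.
Byte at offset 26: 0xE0 = 11100000 → 3-byte char (#8). Advance 3.
Reached end at offset 29 after 8 code points.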